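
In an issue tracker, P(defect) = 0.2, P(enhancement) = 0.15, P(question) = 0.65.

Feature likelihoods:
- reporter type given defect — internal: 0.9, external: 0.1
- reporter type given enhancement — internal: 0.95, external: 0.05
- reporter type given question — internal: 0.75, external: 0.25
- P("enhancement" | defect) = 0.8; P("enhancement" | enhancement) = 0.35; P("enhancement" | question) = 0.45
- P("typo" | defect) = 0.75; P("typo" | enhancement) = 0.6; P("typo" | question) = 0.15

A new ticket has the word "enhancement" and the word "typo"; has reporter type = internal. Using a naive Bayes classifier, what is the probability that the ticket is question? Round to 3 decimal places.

0.193

defect: 0.2 × 0.9 × 0.8 × 0.75 = 0.108
enhancement: 0.15 × 0.95 × 0.35 × 0.6 = 0.029925
question: 0.65 × 0.75 × 0.45 × 0.15 = 0.03290625
P(question | x) = 0.03290625 / 0.17083125 ≈ 0.193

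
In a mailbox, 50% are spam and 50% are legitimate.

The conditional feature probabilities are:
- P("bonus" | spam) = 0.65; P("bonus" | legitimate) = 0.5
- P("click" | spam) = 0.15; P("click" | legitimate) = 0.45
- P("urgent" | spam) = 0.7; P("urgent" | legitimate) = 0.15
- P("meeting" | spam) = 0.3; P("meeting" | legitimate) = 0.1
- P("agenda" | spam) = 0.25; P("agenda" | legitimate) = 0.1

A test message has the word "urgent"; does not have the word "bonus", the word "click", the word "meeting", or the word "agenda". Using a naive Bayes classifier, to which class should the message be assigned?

spam

spam: 0.5 × (1−0.65) × (1−0.15) × 0.7 × (1−0.3) × (1−0.25) = 0.054665625
legitimate: 0.5 × (1−0.5) × (1−0.45) × 0.15 × (1−0.1) × (1−0.1) = 0.01670625
Highest score → spam.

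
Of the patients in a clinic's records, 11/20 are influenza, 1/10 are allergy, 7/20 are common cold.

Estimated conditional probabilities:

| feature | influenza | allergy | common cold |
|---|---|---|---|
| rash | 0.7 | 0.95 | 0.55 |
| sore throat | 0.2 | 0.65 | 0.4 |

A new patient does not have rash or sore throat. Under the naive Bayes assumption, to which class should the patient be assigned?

influenza

influenza: 0.55 × (1−0.7) × (1−0.2) = 0.132
allergy: 0.1 × (1−0.95) × (1−0.65) = 0.00175
common cold: 0.35 × (1−0.55) × (1−0.4) = 0.0945
Highest score → influenza.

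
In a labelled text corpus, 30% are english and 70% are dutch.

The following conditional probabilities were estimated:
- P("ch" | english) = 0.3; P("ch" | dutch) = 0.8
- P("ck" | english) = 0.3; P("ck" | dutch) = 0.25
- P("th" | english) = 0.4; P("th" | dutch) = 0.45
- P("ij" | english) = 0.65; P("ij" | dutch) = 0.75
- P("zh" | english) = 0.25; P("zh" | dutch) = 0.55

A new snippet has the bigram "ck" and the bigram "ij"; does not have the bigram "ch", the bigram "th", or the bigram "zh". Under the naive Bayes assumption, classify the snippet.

english: 0.3 × (1−0.3) × 0.3 × (1−0.4) × 0.65 × (1−0.25) = 0.0184275
dutch: 0.7 × (1−0.8) × 0.25 × (1−0.45) × 0.75 × (1−0.55) = 0.006496875
Highest score → english.

english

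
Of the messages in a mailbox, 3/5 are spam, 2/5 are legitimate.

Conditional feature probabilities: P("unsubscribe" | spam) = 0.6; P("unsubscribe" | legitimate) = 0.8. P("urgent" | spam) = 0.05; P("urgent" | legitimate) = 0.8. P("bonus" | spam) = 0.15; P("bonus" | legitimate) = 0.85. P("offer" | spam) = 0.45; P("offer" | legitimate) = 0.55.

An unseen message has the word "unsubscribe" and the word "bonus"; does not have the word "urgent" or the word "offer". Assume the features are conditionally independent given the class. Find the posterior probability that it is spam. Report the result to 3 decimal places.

0.535

spam: 0.6 × 0.6 × (1−0.05) × 0.15 × (1−0.45) = 0.028215
legitimate: 0.4 × 0.8 × (1−0.8) × 0.85 × (1−0.55) = 0.02448
P(spam | x) = 0.028215 / 0.052695 ≈ 0.535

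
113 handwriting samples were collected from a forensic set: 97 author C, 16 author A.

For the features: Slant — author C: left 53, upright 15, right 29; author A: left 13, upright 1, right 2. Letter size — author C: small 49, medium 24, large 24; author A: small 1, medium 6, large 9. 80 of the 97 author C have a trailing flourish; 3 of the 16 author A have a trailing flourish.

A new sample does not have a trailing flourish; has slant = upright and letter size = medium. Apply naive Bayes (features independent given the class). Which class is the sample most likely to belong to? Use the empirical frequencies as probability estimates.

author C: (97/113) × (15/97) × (24/97) × (17/97) ≈ 0.00575612
author A: (16/113) × (1/16) × (6/16) × (13/16) ≈ 0.00269635
Highest score → author C.

author C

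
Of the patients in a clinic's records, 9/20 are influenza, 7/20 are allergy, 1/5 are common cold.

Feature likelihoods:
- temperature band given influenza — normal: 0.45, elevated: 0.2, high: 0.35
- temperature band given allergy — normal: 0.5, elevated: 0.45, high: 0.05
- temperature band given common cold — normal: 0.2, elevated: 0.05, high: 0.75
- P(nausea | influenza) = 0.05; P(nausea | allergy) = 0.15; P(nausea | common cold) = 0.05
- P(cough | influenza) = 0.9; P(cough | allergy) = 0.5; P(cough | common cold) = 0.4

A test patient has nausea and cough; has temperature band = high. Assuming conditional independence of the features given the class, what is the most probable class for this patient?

influenza

influenza: 0.45 × 0.35 × 0.05 × 0.9 = 0.0070875
allergy: 0.35 × 0.05 × 0.15 × 0.5 = 0.0013125
common cold: 0.2 × 0.75 × 0.05 × 0.4 = 0.003
Highest score → influenza.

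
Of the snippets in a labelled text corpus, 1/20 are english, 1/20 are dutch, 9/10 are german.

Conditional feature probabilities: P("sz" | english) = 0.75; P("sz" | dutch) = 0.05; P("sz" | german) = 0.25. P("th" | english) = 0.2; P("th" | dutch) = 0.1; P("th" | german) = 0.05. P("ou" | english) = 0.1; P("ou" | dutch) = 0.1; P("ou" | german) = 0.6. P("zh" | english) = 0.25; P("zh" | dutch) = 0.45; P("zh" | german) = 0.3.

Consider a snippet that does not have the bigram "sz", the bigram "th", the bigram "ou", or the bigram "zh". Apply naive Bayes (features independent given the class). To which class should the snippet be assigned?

german

english: 0.05 × (1−0.75) × (1−0.2) × (1−0.1) × (1−0.25) = 0.00675
dutch: 0.05 × (1−0.05) × (1−0.1) × (1−0.1) × (1−0.45) = 0.02116125
german: 0.9 × (1−0.25) × (1−0.05) × (1−0.6) × (1−0.3) = 0.17955
Highest score → german.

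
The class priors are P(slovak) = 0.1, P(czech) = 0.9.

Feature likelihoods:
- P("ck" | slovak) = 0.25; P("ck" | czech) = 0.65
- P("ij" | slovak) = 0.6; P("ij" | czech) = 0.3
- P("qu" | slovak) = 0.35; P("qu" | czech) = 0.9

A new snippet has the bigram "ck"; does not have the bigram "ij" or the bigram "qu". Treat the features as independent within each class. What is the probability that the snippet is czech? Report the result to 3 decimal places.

0.863

slovak: 0.1 × 0.25 × (1−0.6) × (1−0.35) = 0.0065
czech: 0.9 × 0.65 × (1−0.3) × (1−0.9) = 0.04095
P(czech | x) = 0.04095 / 0.04745 ≈ 0.863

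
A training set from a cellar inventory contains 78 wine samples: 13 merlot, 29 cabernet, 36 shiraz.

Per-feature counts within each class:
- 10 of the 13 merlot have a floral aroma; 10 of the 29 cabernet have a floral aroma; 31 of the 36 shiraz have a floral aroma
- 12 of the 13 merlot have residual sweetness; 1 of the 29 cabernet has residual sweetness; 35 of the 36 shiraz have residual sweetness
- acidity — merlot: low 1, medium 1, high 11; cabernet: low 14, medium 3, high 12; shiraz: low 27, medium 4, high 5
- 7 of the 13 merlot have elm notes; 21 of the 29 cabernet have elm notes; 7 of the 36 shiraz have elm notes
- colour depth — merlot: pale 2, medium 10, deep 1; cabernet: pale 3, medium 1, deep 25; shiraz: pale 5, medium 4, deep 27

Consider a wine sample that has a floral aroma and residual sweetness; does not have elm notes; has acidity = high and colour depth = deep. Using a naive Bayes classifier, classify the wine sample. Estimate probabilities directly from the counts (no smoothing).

merlot: (13/78) × (10/13) × (12/13) × (11/13) × (6/13) × (1/13) ≈ 0.00355514
cabernet: (29/78) × (10/29) × (1/29) × (12/29) × (8/29) × (25/29) ≈ 0.000435035
shiraz: (36/78) × (31/36) × (35/36) × (5/36) × (29/36) × (27/36) ≈ 0.0324233
Highest score → shiraz.

shiraz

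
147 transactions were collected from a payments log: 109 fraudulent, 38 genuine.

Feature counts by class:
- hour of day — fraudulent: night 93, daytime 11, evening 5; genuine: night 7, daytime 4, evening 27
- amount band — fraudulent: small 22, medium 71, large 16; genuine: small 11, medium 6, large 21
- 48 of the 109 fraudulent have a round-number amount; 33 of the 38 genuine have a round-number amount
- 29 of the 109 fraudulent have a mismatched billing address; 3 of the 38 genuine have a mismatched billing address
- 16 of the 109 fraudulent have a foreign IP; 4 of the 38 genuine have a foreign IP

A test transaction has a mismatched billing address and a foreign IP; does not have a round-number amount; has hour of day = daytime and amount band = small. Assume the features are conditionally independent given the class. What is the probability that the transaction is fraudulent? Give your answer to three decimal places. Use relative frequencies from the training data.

0.975

fraudulent: (109/147) × (11/109) × (22/109) × (61/109) × (29/109) × (16/109) ≈ 0.000330096
genuine: (38/147) × (4/38) × (11/38) × (5/38) × (3/38) × (4/38) ≈ 0.00000861296
P(fraudulent | x) = 0.000330096 / 0.00033870896 ≈ 0.975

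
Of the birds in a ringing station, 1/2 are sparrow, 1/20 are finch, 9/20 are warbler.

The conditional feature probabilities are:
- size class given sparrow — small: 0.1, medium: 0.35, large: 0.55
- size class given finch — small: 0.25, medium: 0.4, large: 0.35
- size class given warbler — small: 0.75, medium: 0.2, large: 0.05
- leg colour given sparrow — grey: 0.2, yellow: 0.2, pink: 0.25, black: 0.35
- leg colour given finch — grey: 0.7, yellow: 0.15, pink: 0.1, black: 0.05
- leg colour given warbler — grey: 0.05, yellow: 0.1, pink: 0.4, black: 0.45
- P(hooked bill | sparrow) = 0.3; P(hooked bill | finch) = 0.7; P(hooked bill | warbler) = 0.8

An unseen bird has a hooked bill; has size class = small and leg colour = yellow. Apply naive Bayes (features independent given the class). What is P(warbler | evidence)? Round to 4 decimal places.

0.8623

sparrow: 0.5 × 0.1 × 0.2 × 0.3 = 0.003
finch: 0.05 × 0.25 × 0.15 × 0.7 = 0.0013125
warbler: 0.45 × 0.75 × 0.1 × 0.8 = 0.027
P(warbler | x) = 0.027 / 0.0313125 ≈ 0.8623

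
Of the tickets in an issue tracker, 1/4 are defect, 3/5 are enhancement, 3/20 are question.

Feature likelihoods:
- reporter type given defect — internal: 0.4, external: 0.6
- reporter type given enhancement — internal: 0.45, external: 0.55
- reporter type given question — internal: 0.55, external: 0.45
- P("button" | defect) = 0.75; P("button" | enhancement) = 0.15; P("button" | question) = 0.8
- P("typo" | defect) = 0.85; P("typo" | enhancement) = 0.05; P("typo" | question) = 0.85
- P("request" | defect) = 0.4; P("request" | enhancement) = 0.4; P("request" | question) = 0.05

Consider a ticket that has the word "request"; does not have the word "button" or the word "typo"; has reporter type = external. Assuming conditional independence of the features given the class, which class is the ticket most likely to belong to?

defect: 0.25 × 0.6 × (1−0.75) × (1−0.85) × 0.4 = 0.00225
enhancement: 0.6 × 0.55 × (1−0.15) × (1−0.05) × 0.4 = 0.10659
question: 0.15 × 0.45 × (1−0.8) × (1−0.85) × 0.05 = 0.00010125
Highest score → enhancement.

enhancement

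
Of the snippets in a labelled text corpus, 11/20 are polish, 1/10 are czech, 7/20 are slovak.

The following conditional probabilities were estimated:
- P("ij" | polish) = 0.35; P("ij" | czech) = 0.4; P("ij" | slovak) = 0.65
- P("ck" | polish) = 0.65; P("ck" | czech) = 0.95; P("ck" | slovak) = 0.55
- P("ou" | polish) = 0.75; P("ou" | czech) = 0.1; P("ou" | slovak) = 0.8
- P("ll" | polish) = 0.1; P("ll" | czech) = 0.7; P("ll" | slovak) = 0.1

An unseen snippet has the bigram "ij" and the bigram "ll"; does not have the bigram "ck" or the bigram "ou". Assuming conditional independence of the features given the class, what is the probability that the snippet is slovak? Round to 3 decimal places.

0.410

polish: 0.55 × 0.35 × (1−0.65) × (1−0.75) × 0.1 = 0.001684375
czech: 0.1 × 0.4 × (1−0.95) × (1−0.1) × 0.7 = 0.00126
slovak: 0.35 × 0.65 × (1−0.55) × (1−0.8) × 0.1 = 0.0020475
P(slovak | x) = 0.0020475 / 0.004991875 ≈ 0.410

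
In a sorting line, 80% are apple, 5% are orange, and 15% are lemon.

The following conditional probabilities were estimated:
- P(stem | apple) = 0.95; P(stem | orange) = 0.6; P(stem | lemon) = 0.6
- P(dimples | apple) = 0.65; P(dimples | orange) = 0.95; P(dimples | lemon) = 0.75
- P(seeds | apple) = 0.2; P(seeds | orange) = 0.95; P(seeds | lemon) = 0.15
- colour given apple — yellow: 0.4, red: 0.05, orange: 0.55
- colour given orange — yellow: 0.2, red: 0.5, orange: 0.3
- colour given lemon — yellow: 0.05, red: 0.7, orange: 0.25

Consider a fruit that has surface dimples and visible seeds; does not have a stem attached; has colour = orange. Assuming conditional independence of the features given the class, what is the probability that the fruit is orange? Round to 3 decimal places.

apple: 0.8 × (1−0.95) × 0.65 × 0.2 × 0.55 = 0.00286
orange: 0.05 × (1−0.6) × 0.95 × 0.95 × 0.3 = 0.005415
lemon: 0.15 × (1−0.6) × 0.75 × 0.15 × 0.25 = 0.0016875
P(orange | x) = 0.005415 / 0.0099625 ≈ 0.544

0.544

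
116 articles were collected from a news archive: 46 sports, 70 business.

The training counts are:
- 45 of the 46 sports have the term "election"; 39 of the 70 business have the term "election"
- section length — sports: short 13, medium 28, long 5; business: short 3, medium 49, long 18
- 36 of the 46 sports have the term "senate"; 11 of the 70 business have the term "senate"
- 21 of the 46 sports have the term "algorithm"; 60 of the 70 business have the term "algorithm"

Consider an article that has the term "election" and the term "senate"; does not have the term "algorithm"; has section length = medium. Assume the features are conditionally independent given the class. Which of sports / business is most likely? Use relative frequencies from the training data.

sports: (46/116) × (45/46) × (28/46) × (36/46) × (25/46) ≈ 0.100434
business: (70/116) × (39/70) × (49/70) × (11/70) × (10/70) ≈ 0.00528325
Highest score → sports.

sports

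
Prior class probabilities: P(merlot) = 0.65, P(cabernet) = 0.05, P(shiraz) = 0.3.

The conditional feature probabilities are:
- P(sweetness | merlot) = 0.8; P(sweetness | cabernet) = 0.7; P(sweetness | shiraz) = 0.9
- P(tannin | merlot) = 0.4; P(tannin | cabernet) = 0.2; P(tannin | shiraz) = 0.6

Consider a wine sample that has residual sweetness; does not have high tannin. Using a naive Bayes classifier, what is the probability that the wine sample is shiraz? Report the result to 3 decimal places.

merlot: 0.65 × 0.8 × (1−0.4) = 0.312
cabernet: 0.05 × 0.7 × (1−0.2) = 0.028
shiraz: 0.3 × 0.9 × (1−0.6) = 0.108
P(shiraz | x) = 0.108 / 0.448 ≈ 0.241

0.241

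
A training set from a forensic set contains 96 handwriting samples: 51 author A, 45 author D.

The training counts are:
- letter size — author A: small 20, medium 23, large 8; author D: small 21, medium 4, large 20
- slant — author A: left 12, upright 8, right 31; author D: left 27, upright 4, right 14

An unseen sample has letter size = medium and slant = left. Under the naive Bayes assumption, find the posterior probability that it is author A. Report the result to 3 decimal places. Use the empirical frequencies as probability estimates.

0.693

author A: (51/96) × (23/51) × (12/51) ≈ 0.0563725
author D: (45/96) × (4/45) × (27/45) = 0.025
P(author A | x) = 0.0563725 / 0.0813725 ≈ 0.693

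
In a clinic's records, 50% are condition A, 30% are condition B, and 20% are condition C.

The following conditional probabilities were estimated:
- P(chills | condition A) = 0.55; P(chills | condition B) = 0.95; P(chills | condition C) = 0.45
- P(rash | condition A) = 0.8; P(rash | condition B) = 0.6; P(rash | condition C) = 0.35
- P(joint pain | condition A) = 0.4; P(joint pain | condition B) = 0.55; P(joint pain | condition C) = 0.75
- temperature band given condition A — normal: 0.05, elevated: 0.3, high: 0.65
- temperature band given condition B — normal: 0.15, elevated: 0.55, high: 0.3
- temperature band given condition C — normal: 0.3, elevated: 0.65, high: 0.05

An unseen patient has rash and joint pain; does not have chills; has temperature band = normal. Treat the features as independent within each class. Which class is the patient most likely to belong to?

condition A: 0.5 × (1−0.55) × 0.8 × 0.4 × 0.05 = 0.0036
condition B: 0.3 × (1−0.95) × 0.6 × 0.55 × 0.15 = 0.0007425
condition C: 0.2 × (1−0.45) × 0.35 × 0.75 × 0.3 = 0.0086625
Highest score → condition C.

condition C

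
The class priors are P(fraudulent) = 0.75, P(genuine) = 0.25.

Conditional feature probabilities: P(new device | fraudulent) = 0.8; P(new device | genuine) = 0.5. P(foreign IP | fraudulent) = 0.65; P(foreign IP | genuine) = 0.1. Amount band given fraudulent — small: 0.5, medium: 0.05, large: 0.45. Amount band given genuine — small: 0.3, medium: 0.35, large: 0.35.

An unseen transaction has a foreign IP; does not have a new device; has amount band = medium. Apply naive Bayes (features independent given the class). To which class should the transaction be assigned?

fraudulent: 0.75 × (1−0.8) × 0.65 × 0.05 = 0.004875
genuine: 0.25 × (1−0.5) × 0.1 × 0.35 = 0.004375
Highest score → fraudulent.

fraudulent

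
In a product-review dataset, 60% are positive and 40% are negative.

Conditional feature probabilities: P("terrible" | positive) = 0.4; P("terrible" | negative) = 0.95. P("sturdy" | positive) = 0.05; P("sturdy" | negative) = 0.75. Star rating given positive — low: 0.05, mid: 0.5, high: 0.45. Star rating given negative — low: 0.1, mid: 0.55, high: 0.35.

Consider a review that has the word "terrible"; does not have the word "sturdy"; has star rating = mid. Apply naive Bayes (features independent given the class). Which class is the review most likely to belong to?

positive: 0.6 × 0.4 × (1−0.05) × 0.5 = 0.114
negative: 0.4 × 0.95 × (1−0.75) × 0.55 = 0.05225
Highest score → positive.

positive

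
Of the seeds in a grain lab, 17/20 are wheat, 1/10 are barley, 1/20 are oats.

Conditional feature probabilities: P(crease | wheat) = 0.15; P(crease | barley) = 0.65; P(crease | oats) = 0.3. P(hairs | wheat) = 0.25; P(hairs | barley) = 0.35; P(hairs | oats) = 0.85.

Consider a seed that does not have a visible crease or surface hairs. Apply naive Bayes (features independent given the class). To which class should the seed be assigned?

wheat

wheat: 0.85 × (1−0.15) × (1−0.25) = 0.541875
barley: 0.1 × (1−0.65) × (1−0.35) = 0.02275
oats: 0.05 × (1−0.3) × (1−0.85) = 0.00525
Highest score → wheat.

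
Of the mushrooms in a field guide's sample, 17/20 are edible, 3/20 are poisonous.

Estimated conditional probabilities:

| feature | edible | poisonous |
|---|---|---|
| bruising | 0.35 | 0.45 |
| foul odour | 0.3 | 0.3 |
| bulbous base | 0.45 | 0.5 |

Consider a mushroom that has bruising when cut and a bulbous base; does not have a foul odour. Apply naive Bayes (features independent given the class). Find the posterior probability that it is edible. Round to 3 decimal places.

0.799

edible: 0.85 × 0.35 × (1−0.3) × 0.45 = 0.0937125
poisonous: 0.15 × 0.45 × (1−0.3) × 0.5 = 0.023625
P(edible | x) = 0.0937125 / 0.1173375 ≈ 0.799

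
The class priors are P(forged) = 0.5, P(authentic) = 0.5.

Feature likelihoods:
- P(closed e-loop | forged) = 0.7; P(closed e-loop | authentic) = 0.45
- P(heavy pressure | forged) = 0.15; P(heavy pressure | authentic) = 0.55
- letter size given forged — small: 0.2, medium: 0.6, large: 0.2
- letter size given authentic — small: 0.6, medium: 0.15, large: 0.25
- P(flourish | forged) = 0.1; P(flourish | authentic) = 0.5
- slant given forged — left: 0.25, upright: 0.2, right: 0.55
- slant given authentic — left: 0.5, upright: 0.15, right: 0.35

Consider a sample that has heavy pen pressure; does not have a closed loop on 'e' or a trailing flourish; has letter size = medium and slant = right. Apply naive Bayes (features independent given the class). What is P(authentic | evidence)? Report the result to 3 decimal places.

0.373

forged: 0.5 × (1−0.7) × 0.15 × 0.6 × (1−0.1) × 0.55 = 0.0066825
authentic: 0.5 × (1−0.45) × 0.55 × 0.15 × (1−0.5) × 0.35 = 0.0039703125
P(authentic | x) = 0.0039703125 / 0.0106528125 ≈ 0.373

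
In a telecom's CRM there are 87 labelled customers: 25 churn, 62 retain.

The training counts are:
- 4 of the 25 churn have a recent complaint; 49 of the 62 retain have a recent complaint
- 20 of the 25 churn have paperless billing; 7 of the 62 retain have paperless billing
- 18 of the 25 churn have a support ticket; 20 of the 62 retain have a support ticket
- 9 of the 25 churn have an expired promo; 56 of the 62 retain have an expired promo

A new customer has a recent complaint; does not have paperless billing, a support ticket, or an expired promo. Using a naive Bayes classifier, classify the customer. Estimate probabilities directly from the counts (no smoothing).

churn: (25/87) × (4/25) × (5/25) × (7/25) × (16/25) ≈ 0.00164782
retain: (62/87) × (49/62) × (55/62) × (42/62) × (6/62) ≈ 0.032754
Highest score → retain.

retain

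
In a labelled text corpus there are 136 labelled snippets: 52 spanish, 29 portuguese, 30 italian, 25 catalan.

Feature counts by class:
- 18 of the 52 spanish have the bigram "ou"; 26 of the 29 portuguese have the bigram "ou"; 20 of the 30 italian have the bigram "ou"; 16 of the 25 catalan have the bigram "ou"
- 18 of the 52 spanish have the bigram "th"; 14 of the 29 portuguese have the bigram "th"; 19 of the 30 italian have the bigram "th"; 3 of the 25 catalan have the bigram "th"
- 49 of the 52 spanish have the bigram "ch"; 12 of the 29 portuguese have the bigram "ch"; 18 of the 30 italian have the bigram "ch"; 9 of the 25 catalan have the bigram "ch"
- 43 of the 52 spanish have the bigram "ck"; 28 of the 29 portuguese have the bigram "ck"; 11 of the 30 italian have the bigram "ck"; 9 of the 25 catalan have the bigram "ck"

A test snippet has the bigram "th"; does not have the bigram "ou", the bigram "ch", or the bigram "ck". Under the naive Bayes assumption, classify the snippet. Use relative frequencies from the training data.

spanish: (52/136) × (34/52) × (18/52) × (3/52) × (9/52) ≈ 0.000864104
portuguese: (29/136) × (3/29) × (14/29) × (17/29) × (1/29) ≈ 0.000215261
italian: (30/136) × (10/30) × (19/30) × (12/30) × (19/30) ≈ 0.0117974
catalan: (25/136) × (9/25) × (3/25) × (16/25) × (16/25) ≈ 0.00325271
Highest score → italian.

italian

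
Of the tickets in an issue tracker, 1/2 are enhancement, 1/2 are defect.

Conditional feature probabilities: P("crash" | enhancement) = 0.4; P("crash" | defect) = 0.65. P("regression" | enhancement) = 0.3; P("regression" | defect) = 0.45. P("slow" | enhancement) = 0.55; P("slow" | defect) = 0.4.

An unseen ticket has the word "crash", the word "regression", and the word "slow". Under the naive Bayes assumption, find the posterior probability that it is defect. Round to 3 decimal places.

0.639

enhancement: 0.5 × 0.4 × 0.3 × 0.55 = 0.033
defect: 0.5 × 0.65 × 0.45 × 0.4 = 0.0585
P(defect | x) = 0.0585 / 0.0915 ≈ 0.639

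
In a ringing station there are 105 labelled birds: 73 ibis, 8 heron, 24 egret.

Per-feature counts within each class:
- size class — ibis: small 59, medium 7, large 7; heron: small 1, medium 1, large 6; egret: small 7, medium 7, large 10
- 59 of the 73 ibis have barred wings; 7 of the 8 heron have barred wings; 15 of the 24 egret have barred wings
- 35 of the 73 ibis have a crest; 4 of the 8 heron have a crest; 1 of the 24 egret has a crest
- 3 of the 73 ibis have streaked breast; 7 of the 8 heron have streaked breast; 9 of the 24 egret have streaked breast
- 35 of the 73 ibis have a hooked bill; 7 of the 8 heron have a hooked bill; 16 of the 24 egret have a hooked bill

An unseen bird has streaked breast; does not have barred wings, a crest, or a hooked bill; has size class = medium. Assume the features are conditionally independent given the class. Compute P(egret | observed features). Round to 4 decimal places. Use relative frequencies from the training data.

0.9352

ibis: (73/105) × (7/73) × (14/73) × (38/73) × (3/73) × (38/73) ≈ 0.000142375
heron: (8/105) × (1/8) × (1/8) × (4/8) × (7/8) × (1/8) ≈ 0.0000651042
egret: (24/105) × (7/24) × (9/24) × (23/24) × (9/24) × (8/24) ≈ 0.00299479
P(egret | x) = 0.00299479 / 0.0032022692 ≈ 0.9352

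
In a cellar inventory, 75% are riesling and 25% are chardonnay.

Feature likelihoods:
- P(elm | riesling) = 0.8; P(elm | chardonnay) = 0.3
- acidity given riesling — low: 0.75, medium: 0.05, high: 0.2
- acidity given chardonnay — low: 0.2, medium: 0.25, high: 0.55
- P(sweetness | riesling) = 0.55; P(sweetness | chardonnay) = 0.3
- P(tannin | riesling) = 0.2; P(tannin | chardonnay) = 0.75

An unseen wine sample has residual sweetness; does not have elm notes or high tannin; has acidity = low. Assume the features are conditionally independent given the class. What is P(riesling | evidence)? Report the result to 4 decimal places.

0.9496

riesling: 0.75 × (1−0.8) × 0.75 × 0.55 × (1−0.2) = 0.0495
chardonnay: 0.25 × (1−0.3) × 0.2 × 0.3 × (1−0.75) = 0.002625
P(riesling | x) = 0.0495 / 0.052125 ≈ 0.9496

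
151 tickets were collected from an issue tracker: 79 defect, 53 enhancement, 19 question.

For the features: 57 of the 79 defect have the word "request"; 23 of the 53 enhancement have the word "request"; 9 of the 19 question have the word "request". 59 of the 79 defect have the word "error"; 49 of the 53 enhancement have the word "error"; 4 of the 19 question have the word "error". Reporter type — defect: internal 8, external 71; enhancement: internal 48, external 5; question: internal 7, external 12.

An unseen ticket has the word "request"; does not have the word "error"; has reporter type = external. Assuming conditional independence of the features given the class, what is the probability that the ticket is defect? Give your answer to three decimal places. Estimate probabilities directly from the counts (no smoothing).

defect: (79/151) × (57/79) × (20/79) × (71/79) ≈ 0.0858879
enhancement: (53/151) × (23/53) × (4/53) × (5/53) ≈ 0.0010845
question: (19/151) × (9/19) × (15/19) × (12/19) ≈ 0.0297188
P(defect | x) = 0.0858879 / 0.1166912 ≈ 0.736

0.736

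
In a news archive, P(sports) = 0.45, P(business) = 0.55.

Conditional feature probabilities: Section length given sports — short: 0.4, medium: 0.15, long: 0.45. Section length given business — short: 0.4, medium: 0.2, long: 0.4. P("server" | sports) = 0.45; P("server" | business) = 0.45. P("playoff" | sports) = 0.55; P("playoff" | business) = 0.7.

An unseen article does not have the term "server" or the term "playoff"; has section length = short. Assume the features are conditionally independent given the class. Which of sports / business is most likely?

sports: 0.45 × 0.4 × (1−0.45) × (1−0.55) = 0.04455
business: 0.55 × 0.4 × (1−0.45) × (1−0.7) = 0.0363
Highest score → sports.

sports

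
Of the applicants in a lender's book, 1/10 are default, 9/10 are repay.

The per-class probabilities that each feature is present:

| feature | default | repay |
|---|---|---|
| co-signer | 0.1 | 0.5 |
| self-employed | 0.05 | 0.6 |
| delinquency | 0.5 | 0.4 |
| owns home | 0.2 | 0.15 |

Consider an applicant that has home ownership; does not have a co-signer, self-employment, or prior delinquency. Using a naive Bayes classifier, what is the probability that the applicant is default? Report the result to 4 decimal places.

default: 0.1 × (1−0.1) × (1−0.05) × (1−0.5) × 0.2 = 0.00855
repay: 0.9 × (1−0.5) × (1−0.6) × (1−0.4) × 0.15 = 0.0162
P(default | x) = 0.00855 / 0.02475 ≈ 0.3455

0.3455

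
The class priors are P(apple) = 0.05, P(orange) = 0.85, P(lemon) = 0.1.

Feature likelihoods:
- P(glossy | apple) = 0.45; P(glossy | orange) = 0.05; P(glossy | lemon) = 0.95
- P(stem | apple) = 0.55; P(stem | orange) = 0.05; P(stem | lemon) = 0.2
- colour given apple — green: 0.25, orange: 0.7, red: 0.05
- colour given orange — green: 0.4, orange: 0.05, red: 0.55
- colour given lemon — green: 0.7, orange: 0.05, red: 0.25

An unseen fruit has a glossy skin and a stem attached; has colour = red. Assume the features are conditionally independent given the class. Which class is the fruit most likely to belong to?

apple: 0.05 × 0.45 × 0.55 × 0.05 = 0.00061875
orange: 0.85 × 0.05 × 0.05 × 0.55 = 0.00116875
lemon: 0.1 × 0.95 × 0.2 × 0.25 = 0.00475
Highest score → lemon.

lemon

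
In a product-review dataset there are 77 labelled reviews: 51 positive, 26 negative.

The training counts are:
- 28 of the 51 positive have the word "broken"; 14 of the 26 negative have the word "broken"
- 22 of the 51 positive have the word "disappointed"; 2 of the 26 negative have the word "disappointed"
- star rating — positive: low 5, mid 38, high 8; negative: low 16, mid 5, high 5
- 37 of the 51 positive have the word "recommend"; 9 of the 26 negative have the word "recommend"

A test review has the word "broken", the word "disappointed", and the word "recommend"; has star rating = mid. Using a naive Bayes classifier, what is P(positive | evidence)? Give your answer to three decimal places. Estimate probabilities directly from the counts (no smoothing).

0.989

positive: (51/77) × (28/51) × (22/51) × (38/51) × (37/51) ≈ 0.0847939
negative: (26/77) × (14/26) × (2/26) × (5/26) × (9/26) ≈ 0.000931022
P(positive | x) = 0.0847939 / 0.085724922 ≈ 0.989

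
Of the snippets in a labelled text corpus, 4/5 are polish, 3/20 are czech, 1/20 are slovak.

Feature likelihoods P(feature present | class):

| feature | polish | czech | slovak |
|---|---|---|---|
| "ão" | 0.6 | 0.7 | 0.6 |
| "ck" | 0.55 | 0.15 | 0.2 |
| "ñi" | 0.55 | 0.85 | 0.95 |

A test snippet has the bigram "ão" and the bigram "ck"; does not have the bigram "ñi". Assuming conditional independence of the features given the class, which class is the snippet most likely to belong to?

polish

polish: 0.8 × 0.6 × 0.55 × (1−0.55) = 0.1188
czech: 0.15 × 0.7 × 0.15 × (1−0.85) = 0.0023625
slovak: 0.05 × 0.6 × 0.2 × (1−0.95) = 0.0003
Highest score → polish.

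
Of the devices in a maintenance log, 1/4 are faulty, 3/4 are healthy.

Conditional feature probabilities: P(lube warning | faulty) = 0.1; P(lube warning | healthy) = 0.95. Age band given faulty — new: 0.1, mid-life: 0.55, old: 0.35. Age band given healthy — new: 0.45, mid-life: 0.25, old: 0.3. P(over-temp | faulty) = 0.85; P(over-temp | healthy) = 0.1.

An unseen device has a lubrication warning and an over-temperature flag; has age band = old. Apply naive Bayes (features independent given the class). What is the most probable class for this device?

faulty: 0.25 × 0.1 × 0.35 × 0.85 = 0.0074375
healthy: 0.75 × 0.95 × 0.3 × 0.1 = 0.021375
Highest score → healthy.

healthy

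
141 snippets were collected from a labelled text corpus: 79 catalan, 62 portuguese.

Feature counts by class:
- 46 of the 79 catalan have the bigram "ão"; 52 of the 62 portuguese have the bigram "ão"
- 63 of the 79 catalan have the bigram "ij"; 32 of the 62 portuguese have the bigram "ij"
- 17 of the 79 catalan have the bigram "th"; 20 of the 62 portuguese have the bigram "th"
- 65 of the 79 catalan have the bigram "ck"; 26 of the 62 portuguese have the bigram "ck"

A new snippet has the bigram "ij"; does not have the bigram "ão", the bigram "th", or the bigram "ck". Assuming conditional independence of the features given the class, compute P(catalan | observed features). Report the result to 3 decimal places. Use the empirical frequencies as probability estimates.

0.643

catalan: (79/141) × (33/79) × (63/79) × (62/79) × (14/79) ≈ 0.0259582
portuguese: (62/141) × (10/62) × (32/62) × (42/62) × (36/62) ≈ 0.0143982
P(catalan | x) = 0.0259582 / 0.0403564 ≈ 0.643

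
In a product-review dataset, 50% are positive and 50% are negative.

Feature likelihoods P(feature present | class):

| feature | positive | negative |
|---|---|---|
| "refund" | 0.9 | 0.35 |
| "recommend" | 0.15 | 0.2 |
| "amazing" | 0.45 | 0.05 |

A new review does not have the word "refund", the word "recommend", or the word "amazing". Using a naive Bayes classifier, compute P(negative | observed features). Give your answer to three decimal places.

positive: 0.5 × (1−0.9) × (1−0.15) × (1−0.45) = 0.023375
negative: 0.5 × (1−0.35) × (1−0.2) × (1−0.05) = 0.247
P(negative | x) = 0.247 / 0.270375 ≈ 0.914

0.914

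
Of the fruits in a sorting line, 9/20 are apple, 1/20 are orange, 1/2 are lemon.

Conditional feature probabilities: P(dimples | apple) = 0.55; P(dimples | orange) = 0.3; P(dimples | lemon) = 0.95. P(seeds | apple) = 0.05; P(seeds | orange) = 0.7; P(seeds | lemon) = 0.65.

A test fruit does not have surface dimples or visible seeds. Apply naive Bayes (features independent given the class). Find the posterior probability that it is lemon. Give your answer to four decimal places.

apple: 0.45 × (1−0.55) × (1−0.05) = 0.192375
orange: 0.05 × (1−0.3) × (1−0.7) = 0.0105
lemon: 0.5 × (1−0.95) × (1−0.65) = 0.00875
P(lemon | x) = 0.00875 / 0.211625 ≈ 0.0413

0.0413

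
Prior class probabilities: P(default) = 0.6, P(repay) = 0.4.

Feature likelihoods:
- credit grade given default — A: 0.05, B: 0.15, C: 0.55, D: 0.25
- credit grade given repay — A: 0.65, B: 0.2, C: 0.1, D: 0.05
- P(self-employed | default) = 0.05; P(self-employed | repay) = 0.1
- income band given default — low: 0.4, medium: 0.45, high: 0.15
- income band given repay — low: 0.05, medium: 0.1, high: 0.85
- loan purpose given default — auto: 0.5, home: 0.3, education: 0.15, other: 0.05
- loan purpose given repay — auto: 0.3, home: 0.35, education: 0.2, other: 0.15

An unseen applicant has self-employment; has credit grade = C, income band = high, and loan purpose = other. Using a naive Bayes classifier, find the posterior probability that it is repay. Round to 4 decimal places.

0.8047

default: 0.6 × 0.55 × 0.05 × 0.15 × 0.05 = 0.00012375
repay: 0.4 × 0.1 × 0.1 × 0.85 × 0.15 = 0.00051
P(repay | x) = 0.00051 / 0.00063375 ≈ 0.8047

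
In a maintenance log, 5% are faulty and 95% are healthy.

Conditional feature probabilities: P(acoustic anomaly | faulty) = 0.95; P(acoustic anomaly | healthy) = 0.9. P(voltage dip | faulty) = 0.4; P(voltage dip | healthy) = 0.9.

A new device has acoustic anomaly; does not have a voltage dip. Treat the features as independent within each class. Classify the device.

healthy

faulty: 0.05 × 0.95 × (1−0.4) = 0.0285
healthy: 0.95 × 0.9 × (1−0.9) = 0.0855
Highest score → healthy.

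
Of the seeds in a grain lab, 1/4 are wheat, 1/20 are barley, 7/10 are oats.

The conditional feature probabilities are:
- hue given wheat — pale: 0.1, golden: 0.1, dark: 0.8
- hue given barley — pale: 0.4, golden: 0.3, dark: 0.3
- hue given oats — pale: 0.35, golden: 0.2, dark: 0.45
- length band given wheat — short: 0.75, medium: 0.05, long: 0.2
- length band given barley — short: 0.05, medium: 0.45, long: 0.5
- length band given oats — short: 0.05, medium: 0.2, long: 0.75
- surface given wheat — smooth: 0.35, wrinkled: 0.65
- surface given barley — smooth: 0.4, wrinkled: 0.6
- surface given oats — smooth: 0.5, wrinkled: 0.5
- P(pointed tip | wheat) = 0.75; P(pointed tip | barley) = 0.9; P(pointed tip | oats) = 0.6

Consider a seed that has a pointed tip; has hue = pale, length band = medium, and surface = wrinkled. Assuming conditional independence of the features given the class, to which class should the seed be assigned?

wheat: 0.25 × 0.1 × 0.05 × 0.65 × 0.75 = 0.000609375
barley: 0.05 × 0.4 × 0.45 × 0.6 × 0.9 = 0.00486
oats: 0.7 × 0.35 × 0.2 × 0.5 × 0.6 = 0.0147
Highest score → oats.

oats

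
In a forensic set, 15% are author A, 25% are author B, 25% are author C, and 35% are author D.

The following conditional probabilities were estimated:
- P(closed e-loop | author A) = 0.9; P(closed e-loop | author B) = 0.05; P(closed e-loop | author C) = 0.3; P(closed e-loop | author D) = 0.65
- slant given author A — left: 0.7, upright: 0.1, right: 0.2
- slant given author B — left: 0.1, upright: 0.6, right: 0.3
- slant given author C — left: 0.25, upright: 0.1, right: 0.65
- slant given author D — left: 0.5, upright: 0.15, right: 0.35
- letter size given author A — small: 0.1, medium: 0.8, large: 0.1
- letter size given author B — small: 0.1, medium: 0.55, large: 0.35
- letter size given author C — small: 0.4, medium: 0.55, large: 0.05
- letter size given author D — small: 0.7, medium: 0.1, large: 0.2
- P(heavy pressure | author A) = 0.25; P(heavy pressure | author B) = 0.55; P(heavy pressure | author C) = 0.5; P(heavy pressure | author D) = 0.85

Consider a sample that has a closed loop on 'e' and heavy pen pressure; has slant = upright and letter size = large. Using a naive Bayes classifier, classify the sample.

author A: 0.15 × 0.9 × 0.1 × 0.1 × 0.25 = 0.0003375
author B: 0.25 × 0.05 × 0.6 × 0.35 × 0.55 = 0.00144375
author C: 0.25 × 0.3 × 0.1 × 0.05 × 0.5 = 0.0001875
author D: 0.35 × 0.65 × 0.15 × 0.2 × 0.85 = 0.00580125
Highest score → author D.

author D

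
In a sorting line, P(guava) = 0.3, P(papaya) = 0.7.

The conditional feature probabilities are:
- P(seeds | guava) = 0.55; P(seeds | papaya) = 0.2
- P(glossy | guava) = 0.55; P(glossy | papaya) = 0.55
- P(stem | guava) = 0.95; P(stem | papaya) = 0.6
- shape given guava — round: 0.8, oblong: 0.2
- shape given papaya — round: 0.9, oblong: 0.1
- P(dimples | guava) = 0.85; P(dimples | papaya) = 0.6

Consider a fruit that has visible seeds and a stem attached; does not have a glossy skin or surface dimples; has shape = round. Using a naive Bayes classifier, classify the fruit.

papaya

guava: 0.3 × 0.55 × (1−0.55) × 0.95 × 0.8 × (1−0.85) = 0.0084645
papaya: 0.7 × 0.2 × (1−0.55) × 0.6 × 0.9 × (1−0.6) = 0.013608
Highest score → papaya.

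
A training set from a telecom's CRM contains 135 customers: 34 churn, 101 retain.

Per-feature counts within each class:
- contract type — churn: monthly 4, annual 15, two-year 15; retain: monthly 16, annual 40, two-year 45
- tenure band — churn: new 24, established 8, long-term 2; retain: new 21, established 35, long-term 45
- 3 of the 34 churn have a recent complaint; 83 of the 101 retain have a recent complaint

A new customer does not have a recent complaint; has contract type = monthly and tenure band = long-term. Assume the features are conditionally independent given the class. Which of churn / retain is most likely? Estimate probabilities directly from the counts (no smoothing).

churn: (34/135) × (4/34) × (2/34) × (31/34) ≈ 0.00158913
retain: (101/135) × (16/101) × (45/101) × (18/101) ≈ 0.00941084
Highest score → retain.

retain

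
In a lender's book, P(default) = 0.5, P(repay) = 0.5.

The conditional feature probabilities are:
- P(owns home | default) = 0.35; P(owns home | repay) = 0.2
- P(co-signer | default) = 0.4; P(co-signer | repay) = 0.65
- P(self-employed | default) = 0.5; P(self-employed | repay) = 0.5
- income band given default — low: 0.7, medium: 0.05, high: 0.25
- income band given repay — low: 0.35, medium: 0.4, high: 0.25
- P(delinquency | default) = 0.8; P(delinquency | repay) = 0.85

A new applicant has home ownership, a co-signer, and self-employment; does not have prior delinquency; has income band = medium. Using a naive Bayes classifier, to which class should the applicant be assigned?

repay

default: 0.5 × 0.35 × 0.4 × 0.5 × 0.05 × (1−0.8) = 0.00035
repay: 0.5 × 0.2 × 0.65 × 0.5 × 0.4 × (1−0.85) = 0.00195
Highest score → repay.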